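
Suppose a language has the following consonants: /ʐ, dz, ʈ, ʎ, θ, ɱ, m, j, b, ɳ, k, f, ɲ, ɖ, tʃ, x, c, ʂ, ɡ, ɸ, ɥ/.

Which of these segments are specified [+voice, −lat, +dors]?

Eliminate segments failing any feature: /ʐ, dz, ɱ, m, b, ɳ, ɖ/ are [−dorsal]; /ʈ, θ, k, f, tʃ, x, c, ʂ, ɸ/ are [−voice]; /ʎ/ is [+lateral]. The remaining /j, ɲ, ɡ, ɥ/ satisfy [+voice], [−lateral], [+dorsal].

j, ɲ, ɡ, ɥ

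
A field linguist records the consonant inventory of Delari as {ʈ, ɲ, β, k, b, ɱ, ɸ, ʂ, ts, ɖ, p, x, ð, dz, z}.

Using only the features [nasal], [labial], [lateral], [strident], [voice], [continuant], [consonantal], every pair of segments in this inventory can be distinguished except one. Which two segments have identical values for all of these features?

ʈ, k

/ʈ/ (voiceless retroflex stop) and /k/ (voiceless velar stop) are both [−nasal], [−labial], [−lateral], [−strident], [−voice], [−continuant], [+consonantal], so none of the listed features separates them. (They do differ in [coronal] and [dorsal], which are not among the given features.) Every other pair in the inventory differs on at least one listed feature.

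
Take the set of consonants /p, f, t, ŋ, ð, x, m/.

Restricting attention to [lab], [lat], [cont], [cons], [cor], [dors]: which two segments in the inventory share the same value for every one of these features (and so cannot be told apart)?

m, p

On the given features, /m/ and /p/ have an identical profile: [+labial], [−lateral], [−continuant], [+consonantal], [−coronal], [−dorsal]. No other two segments in the inventory coincide on all 6 features. (They do differ in [sonorant], [voice] and [nasal], which are not among the given features.)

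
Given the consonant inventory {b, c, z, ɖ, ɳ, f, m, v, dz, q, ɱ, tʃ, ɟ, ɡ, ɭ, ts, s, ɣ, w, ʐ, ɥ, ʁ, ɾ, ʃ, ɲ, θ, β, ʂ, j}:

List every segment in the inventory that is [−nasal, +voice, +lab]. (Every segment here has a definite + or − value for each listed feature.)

b, v, w, ɥ, β

Checking each segment against [−nasal], [+voice], [+labial]: /b/ (voiced bilabial stop), /v/ (voiced labiodental fricative), /w/ (labial-velar glide), /ɥ/ (labial-palatal glide), /β/ (voiced bilabial fricative) satisfy every feature; every other segment in the inventory fails at least one.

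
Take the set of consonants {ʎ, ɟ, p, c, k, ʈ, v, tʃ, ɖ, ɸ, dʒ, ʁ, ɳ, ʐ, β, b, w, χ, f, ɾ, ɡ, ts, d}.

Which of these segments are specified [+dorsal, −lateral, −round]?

Checking each segment against [+dorsal], [−lateral], [−round]: /ɟ/ (voiced palatal stop), /c/ (voiceless palatal stop), /k/ (voiceless velar stop), /ʁ/ (voiced uvular fricative), /χ/ (voiceless uvular fricative), /ɡ/ (voiced velar stop) satisfy every feature; every other segment in the inventory fails at least one.

ɟ, c, k, ʁ, χ, ɡ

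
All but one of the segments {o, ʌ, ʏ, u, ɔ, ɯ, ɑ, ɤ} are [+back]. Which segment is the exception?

ʏ

/ʏ/ is the high front rounded lax vowel, which is [−back]; the rest — /ɤ, ɑ, o, ɯ, ɔ, u, ʌ/ — are [+back].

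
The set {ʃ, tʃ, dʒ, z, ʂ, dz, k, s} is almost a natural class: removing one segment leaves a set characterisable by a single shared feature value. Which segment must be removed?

k

[strident] (equivalently [coronal], [dorsal]) groups all but one: /z, s, ʃ, dʒ, dz, ʂ, tʃ/ share [+strident] while /k/ (voiceless velar stop) alone is [−strident]. Removing any other segment would not leave a single-feature class that excludes it.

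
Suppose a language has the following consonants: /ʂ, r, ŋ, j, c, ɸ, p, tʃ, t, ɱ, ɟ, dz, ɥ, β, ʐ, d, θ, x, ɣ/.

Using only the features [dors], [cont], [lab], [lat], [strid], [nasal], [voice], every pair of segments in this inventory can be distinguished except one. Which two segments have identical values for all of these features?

On the given features, /j/ and /ɣ/ have an identical profile: [+dorsal], [+continuant], [−labial], [−lateral], [−strident], [−nasal], [+voice]. No other two segments in the inventory coincide on all 7 features. (They do differ in [sonorant] and [back], which are not among the given features.)

j, ɣ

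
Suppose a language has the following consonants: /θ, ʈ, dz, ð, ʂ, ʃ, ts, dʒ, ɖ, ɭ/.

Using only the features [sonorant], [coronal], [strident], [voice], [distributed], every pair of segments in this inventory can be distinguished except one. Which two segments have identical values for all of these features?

Both /ts/ and /ʂ/ are [−sonorant], [+coronal], [+strident], [−voice], [−distributed]. Since the list omits [continuant] and [anterior] — which do distinguish the voiceless alveolar affricate from the voiceless retroflex fricative — this pair collapses; all other pairs remain distinct.

ts, ʂ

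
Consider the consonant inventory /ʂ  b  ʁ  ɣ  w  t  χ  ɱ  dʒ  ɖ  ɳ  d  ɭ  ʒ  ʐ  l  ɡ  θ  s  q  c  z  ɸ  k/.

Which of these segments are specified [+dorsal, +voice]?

ʁ, ɣ, w, ɡ

Eliminate segments failing any feature: /ʂ, b, t, ɱ, dʒ, ɖ, ɳ, d, ɭ, ʒ, ʐ, l, θ, s, z, ɸ/ are [−dorsal]; /χ, q, c, k/ are [−voice]. The remaining /ʁ, ɣ, w, ɡ/ satisfy [+dorsal], [+voice].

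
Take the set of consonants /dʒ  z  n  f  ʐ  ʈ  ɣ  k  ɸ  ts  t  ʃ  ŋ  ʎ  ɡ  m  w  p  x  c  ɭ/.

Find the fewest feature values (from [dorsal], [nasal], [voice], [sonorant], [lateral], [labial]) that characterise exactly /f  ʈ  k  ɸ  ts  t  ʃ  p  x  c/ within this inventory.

[−voice]

/f, ʈ, k, ɸ, ts, t, ʃ, p, x, c/ are exactly the [−voice] segments in the inventory, so a single feature suffices.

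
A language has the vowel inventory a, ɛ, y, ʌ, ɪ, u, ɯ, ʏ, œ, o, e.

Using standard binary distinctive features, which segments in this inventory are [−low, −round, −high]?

ɛ, ʌ, e

First, the [−low] segments are /ɛ, y, ʌ, ɪ, u, ɯ, ʏ, œ, o, e/.
Of those, [−round] gives /ɛ, ʌ, ɪ, ɯ, e/.
Within that set, [−high] leaves /ɛ, ʌ, e/.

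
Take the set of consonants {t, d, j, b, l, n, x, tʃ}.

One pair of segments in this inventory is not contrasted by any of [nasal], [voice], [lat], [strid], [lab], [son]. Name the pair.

t, x

/t/ (voiceless alveolar stop) and /x/ (voiceless velar fricative) are both [-nasal], [-voice], [-lateral], [-strident], [-labial], [-sonorant], so none of the listed features separates them. (They do differ in [continuant], [coronal] and [dorsal], which are not among the given features.) Every other pair in the inventory differs on at least one listed feature.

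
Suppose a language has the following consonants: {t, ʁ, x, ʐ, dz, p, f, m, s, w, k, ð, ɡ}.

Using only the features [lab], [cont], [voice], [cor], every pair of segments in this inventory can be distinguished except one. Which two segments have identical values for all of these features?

Both /ð/ and /ʐ/ are [-labial], [+continuant], [+voice], [+coronal]. Since the list omits [strident], [anterior] and [distributed] — which do distinguish the voiced dental fricative from the voiced retroflex fricative — this pair collapses; all other pairs remain distinct.

ð, ʐ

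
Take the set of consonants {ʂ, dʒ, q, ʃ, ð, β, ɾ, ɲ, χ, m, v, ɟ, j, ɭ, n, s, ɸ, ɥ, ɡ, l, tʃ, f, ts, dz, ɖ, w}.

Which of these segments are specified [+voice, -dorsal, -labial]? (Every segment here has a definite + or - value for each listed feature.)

Checking each segment against [+voice], [-dorsal], [-labial]: /dʒ/ (voiced postalveolar affricate), /ð/ (voiced dental fricative), /ɾ/ (alveolar tap), /ɭ/ (retroflex lateral approximant), /n/ (alveolar nasal), /l/ (alveolar lateral approximant), among others, satisfy every feature; every other segment in the inventory fails at least one.

dʒ, ð, ɾ, ɭ, n, l, dz, ɖ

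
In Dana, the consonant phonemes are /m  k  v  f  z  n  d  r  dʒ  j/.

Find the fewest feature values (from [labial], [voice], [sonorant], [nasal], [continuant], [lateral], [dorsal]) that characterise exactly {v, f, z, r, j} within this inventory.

The target set is precisely the extension of [+continuant] in this inventory.

[+continuant]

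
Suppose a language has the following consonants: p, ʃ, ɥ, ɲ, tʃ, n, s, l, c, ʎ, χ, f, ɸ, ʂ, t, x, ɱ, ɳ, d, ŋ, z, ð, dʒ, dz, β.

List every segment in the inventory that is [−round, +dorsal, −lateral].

ɲ, c, χ, x, ŋ

Checking each segment against [−round], [+dorsal], [−lateral]: /ɲ/ (palatal nasal), /c/ (voiceless palatal stop), /χ/ (voiceless uvular fricative), /x/ (voiceless velar fricative), /ŋ/ (velar nasal) satisfy every feature; every other segment in the inventory fails at least one.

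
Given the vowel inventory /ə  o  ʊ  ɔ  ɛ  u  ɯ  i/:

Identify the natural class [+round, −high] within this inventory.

o, ɔ

Eliminate segments failing any feature: /ə, ɛ, ɯ, i/ are [−round]; /ʊ, u/ are [+high]. The remaining /o, ɔ/ satisfy [+round], [−high].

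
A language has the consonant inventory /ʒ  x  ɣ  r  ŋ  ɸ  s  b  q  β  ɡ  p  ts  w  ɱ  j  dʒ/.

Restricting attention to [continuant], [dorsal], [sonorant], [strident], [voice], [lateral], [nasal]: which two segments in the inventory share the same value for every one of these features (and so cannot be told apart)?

Both /j/ and /w/ are [+continuant], [+dorsal], [+sonorant], [−strident], [+voice], [−lateral], [−nasal]. Since the list omits [labial], [round] and [back] — which do distinguish the palatal glide from the labial-velar glide — this pair collapses; all other pairs remain distinct.

j, w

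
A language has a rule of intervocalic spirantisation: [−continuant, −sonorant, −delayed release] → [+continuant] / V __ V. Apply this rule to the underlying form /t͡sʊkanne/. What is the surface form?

[t͡sʊxanne]

/k/ satisfies [−continuant, −sonorant, −delayed release] and sits in V __ V. The [+continuant] counterpart of the voiceless velar stop is /x/. Other segments in /t͡sʊkanne/ either fail the structural description or are not in the environment, so the surface form is [t͡sʊxanne].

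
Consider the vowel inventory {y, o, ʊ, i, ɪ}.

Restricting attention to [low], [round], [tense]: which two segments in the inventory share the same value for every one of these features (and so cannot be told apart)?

On the given features, /y/ and /o/ have an identical profile: [−low], [+round], [+tense]. No other two segments in the inventory coincide on all 3 features. (They do differ in [high] and [back], which are not among the given features.)

y, o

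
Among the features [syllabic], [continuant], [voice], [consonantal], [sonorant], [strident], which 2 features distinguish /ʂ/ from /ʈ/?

[continuant], [strident]

/ʂ/ (voiceless retroflex fricative) and /ʈ/ (voiceless retroflex stop) agree on [−syllabic], [−voice], [+consonantal], [−sonorant]. They differ on [continuant] (/ʂ/ [+], /ʈ/ [−]), [strident] (/ʂ/ [+], /ʈ/ [−]).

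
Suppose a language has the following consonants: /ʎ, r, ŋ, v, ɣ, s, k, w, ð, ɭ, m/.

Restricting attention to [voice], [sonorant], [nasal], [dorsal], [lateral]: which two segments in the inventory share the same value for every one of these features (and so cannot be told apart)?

v, ð

On the given features, /v/ and /ð/ have an identical profile: [+voice], [-sonorant], [-nasal], [-dorsal], [-lateral]. No other two segments in the inventory coincide on all 5 features. (They do differ in [labial] and [coronal], which are not among the given features.)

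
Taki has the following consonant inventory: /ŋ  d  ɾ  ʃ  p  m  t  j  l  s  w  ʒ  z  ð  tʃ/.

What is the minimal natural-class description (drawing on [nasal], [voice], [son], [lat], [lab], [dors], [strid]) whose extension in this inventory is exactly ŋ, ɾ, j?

[+son, -lat, -lab]

/ŋ, ɾ, j/ are all [+sonorant], [-lateral], [-labial], and no other segment in the inventory matches all three values. Dropping any one of them over-generates: [-lateral, -labial] alone would also admit /d, ʃ, t, s, …/; [+sonorant, -labial] alone would also admit /l/; [+sonorant, -lateral] alone would also admit /m, w/. No other combination of two listed features picks out exactly this set either, so fewer than three features will not do.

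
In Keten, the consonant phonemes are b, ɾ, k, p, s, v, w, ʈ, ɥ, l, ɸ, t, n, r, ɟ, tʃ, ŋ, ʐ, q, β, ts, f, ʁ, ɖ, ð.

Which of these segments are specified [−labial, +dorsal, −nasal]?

k, ɟ, q, ʁ

Among the inventory, the [−labial] segments are /ɾ, k, s, ʈ, l, t, n, r, ɟ, tʃ, ŋ, ʐ, q, ts, ʁ, ɖ, ð/.
Within that set, [+dorsal] gives /k, ɟ, ŋ, q, ʁ/.
Within that set, [−nasal] leaves /k, ɟ, q, ʁ/.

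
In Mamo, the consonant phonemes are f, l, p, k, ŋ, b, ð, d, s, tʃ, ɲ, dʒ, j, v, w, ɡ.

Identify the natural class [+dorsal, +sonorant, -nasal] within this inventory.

j, w

Checking each segment against [+dorsal], [+sonorant], [-nasal]: /j/ (palatal glide), /w/ (labial-velar glide) satisfy every feature; every other segment in the inventory fails at least one.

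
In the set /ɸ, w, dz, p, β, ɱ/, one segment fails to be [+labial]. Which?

Every segment except /dz/ is [+labial]. /dz/ (voiced alveolar affricate) is [-labial], so it is the exception.

dz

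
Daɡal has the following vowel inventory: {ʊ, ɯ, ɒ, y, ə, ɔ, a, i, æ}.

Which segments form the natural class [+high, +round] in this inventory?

Checking each segment against [+high], [+round]: /ʊ/ (high back rounded lax vowel), /y/ (high front rounded tense vowel) satisfy every feature; every other segment in the inventory fails at least one.

ʊ, y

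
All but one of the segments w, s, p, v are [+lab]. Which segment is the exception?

s

/s/ is the voiceless alveolar fricative, which is [−labial]; the rest — /p, w, v/ — are [+labial].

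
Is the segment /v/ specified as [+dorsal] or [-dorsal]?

[-dorsal]

As the voiced labiodental fricative, /v/ is [-dorsal].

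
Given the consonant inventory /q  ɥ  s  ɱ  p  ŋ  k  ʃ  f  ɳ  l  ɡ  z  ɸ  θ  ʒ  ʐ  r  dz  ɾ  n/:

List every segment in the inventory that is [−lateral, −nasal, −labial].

q, s, k, ʃ, ɡ, z, θ, ʒ, ʐ, r, dz, ɾ

Among the inventory, the [−lateral] segments are /q, ɥ, s, ɱ, p, ŋ, k, ʃ, f, ɳ, ɡ, z, ɸ, θ, ʒ, ʐ, r, dz, ɾ, n/.
Within that set, [−nasal] gives /q, ɥ, s, p, k, ʃ, f, ɡ, z, ɸ, θ, ʒ, ʐ, r, dz, ɾ/.
Among these, [−labial] leaves /q, s, k, ʃ, ɡ, z, θ, ʒ, ʐ, r, dz, ɾ/.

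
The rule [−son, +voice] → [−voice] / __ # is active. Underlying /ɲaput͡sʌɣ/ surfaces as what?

[ɲaput͡sʌx]

Only the final segment /ɣ/ is both word-final and matches the structural description. It is a voiced velar fricative, so [−son, +voice] holds; changing it to [−voice] with all other features held fixed yields /x/ (voiceless velar fricative). No other segment meets both the structural description and the environment, so the output is [ɲaput͡sʌx].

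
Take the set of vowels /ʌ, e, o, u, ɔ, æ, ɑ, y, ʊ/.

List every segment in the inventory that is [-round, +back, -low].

The [-round] segments are /ʌ, e, æ, ɑ/.
Intersecting with [+back] gives /ʌ, ɑ/.
Within that set, [-low] leaves /ʌ/.

ʌ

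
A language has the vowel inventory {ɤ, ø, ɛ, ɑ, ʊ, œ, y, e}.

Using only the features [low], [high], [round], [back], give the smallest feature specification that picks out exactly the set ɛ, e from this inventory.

[-back, -round]

/ɛ, e/ are all [-back], [-round], and no other segment in the inventory matches both values. Dropping any one of them over-generates: [-round] alone would also admit /ɤ, ɑ/; [-back] alone would also admit /ø, œ, y/. No other single listed feature picks out exactly this set either, so fewer than two features will not do.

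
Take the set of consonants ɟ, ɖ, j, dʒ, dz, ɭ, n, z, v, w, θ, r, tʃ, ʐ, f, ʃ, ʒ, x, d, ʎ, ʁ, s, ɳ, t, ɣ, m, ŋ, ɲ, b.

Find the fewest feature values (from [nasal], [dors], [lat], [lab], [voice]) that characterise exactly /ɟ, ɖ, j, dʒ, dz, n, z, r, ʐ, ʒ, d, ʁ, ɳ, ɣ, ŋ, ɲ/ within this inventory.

[+voice, −lat, −lab]

Every target segment is [+voice], [−lateral], [−labial]; each remaining inventory member fails at least one of these. Each conjunct is needed — [−lateral, −labial] alone would also admit /θ, tʃ, ʃ, x, …/; [+voice, −labial] alone would also admit /ɭ, ʎ/; [+voice, −lateral] alone would also admit /v, w, m, b/ — and no other combination of two listed features has exactly this extension, so three is the minimum.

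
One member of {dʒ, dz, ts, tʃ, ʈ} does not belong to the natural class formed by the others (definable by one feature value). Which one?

ʈ

[delayed release] (equivalently [strident]) groups all but one: /tʃ, dʒ, ts, dz/ share [+delayed release] while /ʈ/ (voiceless retroflex stop) alone is [−delayed release]. Removing any other segment would not leave a single-feature class that excludes it.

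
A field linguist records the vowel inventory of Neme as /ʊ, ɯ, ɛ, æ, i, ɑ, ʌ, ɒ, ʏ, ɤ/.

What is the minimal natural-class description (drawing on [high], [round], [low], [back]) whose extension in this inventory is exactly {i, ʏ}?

Every target segment is [+high], [−back]; each remaining inventory member fails at least one of these. Each conjunct is needed — [−back] alone would also admit /ɛ, æ/; [+high] alone would also admit /ʊ, ɯ/ — and no other single listed feature has exactly this extension, so two is the minimum.

[+high, −back]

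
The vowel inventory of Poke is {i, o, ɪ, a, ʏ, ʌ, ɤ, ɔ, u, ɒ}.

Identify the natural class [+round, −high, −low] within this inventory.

Among the inventory, the [+round] segments are /o, ʏ, ɔ, u, ɒ/.
Of those, [−high] gives /o, ɔ, ɒ/.
Intersecting with [−low] leaves /o, ɔ/.

o, ɔ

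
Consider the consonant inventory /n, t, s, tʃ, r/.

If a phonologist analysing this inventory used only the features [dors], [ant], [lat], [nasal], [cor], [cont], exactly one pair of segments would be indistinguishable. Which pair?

On the given features, /r/ and /s/ have an identical profile: [−dorsal], [+anterior], [−lateral], [−nasal], [+coronal], [+continuant]. No other two segments in the inventory coincide on all 6 features. (They do differ in [sonorant], [voice] and [strident], which are not among the given features.)

r, s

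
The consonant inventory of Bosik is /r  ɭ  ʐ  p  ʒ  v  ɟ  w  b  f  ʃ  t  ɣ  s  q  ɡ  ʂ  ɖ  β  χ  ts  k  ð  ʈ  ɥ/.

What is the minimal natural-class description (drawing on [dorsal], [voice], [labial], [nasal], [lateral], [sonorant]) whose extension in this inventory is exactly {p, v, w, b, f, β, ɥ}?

Every target segment is [+labial] and no other inventory member is, so one feature is enough.

[+labial]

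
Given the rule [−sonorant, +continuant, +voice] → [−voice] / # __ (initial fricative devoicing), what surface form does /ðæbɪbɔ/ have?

[θæbɪbɔ]

The only segment in the rule's environment that also matches [−sonorant, +continuant, +voice] is /ð/. Applying [−voice] turns the voiced dental fricative into /θ/ (voiceless dental fricative), giving [θæbɪbɔ].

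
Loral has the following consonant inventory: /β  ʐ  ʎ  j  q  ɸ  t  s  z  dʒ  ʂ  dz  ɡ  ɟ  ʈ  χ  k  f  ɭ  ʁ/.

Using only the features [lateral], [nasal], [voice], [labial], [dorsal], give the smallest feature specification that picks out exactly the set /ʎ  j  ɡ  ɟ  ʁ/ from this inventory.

The class [+voice], [+dorsal] has exactly /ʎ, j, ɡ, ɟ, ʁ/ as its extension in this inventory. No smaller conjunction from the listed features achieves this: [+dorsal] alone would also admit /q, χ, k/; [+voice] alone would also admit /β, ʐ, z, dʒ, …/; and checking the remaining single features turns up none with this extension.

[+voice, +dorsal]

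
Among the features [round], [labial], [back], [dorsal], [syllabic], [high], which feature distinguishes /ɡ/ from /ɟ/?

[back]

The two segments share [−round], [−labial], [+dorsal], [−syllabic], [+high]. The only feature from the list on which they differ: /ɡ/ is [+back] while /ɟ/ is [−back].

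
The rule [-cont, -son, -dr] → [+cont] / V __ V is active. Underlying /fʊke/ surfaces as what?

Only /k/ occurs between two vowels (/ʊ/ __ /e/) and matches the structural description. It is a voiceless velar stop, so [-cont, -son, -dr] holds; changing it to [+continuant] with all other features held fixed yields /x/ (voiceless velar fricative). No other segment meets both the structural description and the environment, so the output is [fʊxe].

[fʊxe]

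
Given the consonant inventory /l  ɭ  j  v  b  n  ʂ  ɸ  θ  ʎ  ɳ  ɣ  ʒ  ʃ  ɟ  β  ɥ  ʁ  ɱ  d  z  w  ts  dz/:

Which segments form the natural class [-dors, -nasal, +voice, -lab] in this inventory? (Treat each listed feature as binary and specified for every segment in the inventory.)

l, ɭ, ʒ, d, z, dz

The [-dorsal] segments are /l, ɭ, v, b, n, ʂ, ɸ, θ, ɳ, ʒ, ʃ, β, ɱ, d, z, ts, dz/.
Intersecting with [-nasal] gives /l, ɭ, v, b, ʂ, ɸ, θ, ʒ, ʃ, β, d, z, ts, dz/.
Then [+voice] gives /l, ɭ, v, b, ʒ, β, d, z, dz/.
Then [-labial] leaves /l, ɭ, ʒ, d, z, dz/.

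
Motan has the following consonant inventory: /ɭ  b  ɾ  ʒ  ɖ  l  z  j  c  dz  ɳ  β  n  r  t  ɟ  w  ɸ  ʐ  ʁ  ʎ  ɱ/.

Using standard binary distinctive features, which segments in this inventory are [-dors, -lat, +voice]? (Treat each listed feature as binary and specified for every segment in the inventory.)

Eliminate segments failing any feature: /ɭ, l/ are [+lateral]; /j, c, ɟ, w, ʁ, ʎ/ are [+dorsal]; /t, ɸ/ are [-voice]. The remaining /b, ɾ, ʒ, ɖ, z, dz, ɳ, β, n, r, ʐ, ɱ/ satisfy [-dorsal], [-lateral], [+voice].

b, ɾ, ʒ, ɖ, z, dz, ɳ, β, n, r, ʐ, ɱ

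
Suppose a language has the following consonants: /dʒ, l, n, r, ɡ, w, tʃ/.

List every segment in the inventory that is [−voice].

tʃ

The [−voice] segments here are /tʃ/; the remaining /dʒ, l, n, r, ɡ, w/ are [+voice].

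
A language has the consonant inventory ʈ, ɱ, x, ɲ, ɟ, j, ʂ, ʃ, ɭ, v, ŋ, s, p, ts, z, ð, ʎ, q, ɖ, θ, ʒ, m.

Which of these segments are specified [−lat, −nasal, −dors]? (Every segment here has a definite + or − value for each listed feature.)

Eliminate segments failing any feature: /ɱ, ɲ, ŋ, m/ are [+nasal]; /x, ɟ, j, q/ are [+dorsal]; /ɭ, ʎ/ are [+lateral]. The remaining /ʈ, ʂ, ʃ, v, s, p, ts, z, ð, ɖ, θ, ʒ/ satisfy [−lateral], [−nasal], [−dorsal].

ʈ, ʂ, ʃ, v, s, p, ts, z, ð, ɖ, θ, ʒ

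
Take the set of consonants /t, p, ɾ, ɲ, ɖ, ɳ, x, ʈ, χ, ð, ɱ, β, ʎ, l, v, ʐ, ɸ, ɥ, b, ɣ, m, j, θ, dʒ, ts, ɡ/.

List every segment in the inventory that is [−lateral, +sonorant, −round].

ɾ, ɲ, ɳ, ɱ, m, j

First, the [−lateral] segments are /t, p, ɾ, ɲ, ɖ, ɳ, x, ʈ, χ, ð, ɱ, β, v, ʐ, ɸ, ɥ, b, ɣ, m, j, θ, dʒ, ts, ɡ/.
Then [+sonorant] gives /ɾ, ɲ, ɳ, ɱ, ɥ, m, j/.
Within that set, [−round] leaves /ɾ, ɲ, ɳ, ɱ, m, j/.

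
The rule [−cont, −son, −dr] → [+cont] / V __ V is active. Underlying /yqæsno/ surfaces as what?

Only /q/ occurs between two vowels (/y/ __ /æ/) and matches the structural description. It is a voiceless uvular stop, so [−cont, −son, −dr] holds; changing it to [+continuant] with all other features held fixed yields /χ/ (voiceless uvular fricative). No other segment meets both the structural description and the environment, so the output is [yχæsno].

[yχæsno]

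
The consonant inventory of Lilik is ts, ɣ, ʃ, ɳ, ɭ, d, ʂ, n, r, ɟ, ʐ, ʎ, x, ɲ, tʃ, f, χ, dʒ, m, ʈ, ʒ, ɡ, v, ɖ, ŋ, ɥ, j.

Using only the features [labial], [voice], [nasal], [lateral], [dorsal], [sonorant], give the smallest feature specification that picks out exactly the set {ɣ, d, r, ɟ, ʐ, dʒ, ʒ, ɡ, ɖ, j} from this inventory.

[+voice, −nasal, −lateral, −labial]

/ɣ, d, r, ɟ, ʐ, dʒ, ʒ, ɡ, ɖ, j/ are all [+voice], [−nasal], [−lateral], [−labial], and no other segment in the inventory matches all four values. Dropping any one of them over-generates: [−nasal, −lateral, −labial] alone would also admit /ts, ʃ, ʂ, x, …/; [+voice, −lateral, −labial] alone would also admit /ɳ, n, ɲ, ŋ/; [+voice, −nasal, −labial] alone would also admit /ɭ, ʎ/; [+voice, −nasal, −lateral] alone would also admit /v, ɥ/. No other combination of three listed features picks out exactly this set either, so fewer than four features will not do.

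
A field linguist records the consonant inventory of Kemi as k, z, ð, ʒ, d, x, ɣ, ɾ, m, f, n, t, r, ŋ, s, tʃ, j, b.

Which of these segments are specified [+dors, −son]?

Eliminate segments failing any feature: /z, ð, ʒ, d, ɾ, m, f, n, t, r, s, tʃ, b/ are [−dorsal]; /ŋ, j/ are [+sonorant]. The remaining /k, x, ɣ/ satisfy [+dorsal], [−sonorant].

k, x, ɣ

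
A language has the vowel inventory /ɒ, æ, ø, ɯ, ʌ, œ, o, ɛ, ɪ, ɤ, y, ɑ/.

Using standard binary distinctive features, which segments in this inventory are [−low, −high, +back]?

Eliminate segments failing any feature: /ɒ, æ, ɑ/ are [+low]; /ø, œ, ɛ/ are [−back]; /ɯ, ɪ, y/ are [+high]. The remaining /ʌ, o, ɤ/ satisfy [−low], [−high], [+back].

ʌ, o, ɤ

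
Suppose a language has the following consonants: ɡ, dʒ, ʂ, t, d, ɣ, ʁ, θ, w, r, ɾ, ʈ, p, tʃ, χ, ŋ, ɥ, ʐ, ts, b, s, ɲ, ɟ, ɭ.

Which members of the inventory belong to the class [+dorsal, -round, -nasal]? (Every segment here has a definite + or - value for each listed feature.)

Eliminate segments failing any feature: /dʒ, ʂ, t, d, θ, r, ɾ, ʈ, p, tʃ, ʐ, ts, b, s, ɭ/ are [-dorsal]; /w, ɥ/ are [+round]; /ŋ, ɲ/ are [+nasal]. The remaining /ɡ, ɣ, ʁ, χ, ɟ/ satisfy [+dorsal], [-round], [-nasal].

ɡ, ɣ, ʁ, χ, ɟ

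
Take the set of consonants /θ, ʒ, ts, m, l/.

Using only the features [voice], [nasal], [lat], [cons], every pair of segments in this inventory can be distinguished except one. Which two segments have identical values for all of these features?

/ts/ (voiceless alveolar affricate) and /θ/ (voiceless dental fricative) are both [-voice], [-nasal], [-lateral], [+consonantal], so none of the listed features separates them. (They do differ in [continuant], [strident] and [distributed], which are not among the given features.) Every other pair in the inventory differs on at least one listed feature.

ts, θ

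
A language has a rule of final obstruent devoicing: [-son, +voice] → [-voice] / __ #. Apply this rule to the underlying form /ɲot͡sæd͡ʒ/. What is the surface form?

Only the final segment /d͡ʒ/ is both word-final and matches the structural description. It is a voiced postalveolar affricate, so [-son, +voice] holds; changing it to [-voice] with all other features held fixed yields /t͡ʃ/ (voiceless postalveolar affricate). No other segment meets both the structural description and the environment, so the output is [ɲot͡sæt͡ʃ].

[ɲot͡sæt͡ʃ]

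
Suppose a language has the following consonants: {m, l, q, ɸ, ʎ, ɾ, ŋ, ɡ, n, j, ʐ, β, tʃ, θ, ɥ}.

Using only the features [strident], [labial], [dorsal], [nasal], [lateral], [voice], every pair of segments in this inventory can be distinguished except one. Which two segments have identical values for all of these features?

ɡ, j

On the given features, /ɡ/ and /j/ have an identical profile: [-strident], [-labial], [+dorsal], [-nasal], [-lateral], [+voice]. No other two segments in the inventory coincide on all 6 features. (They do differ in [sonorant], [continuant] and [back], which are not among the given features.)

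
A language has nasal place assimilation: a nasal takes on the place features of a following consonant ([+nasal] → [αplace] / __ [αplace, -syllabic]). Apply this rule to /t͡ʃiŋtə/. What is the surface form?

[t͡ʃintə]

The only nasal preceding a consonant is /ŋ/ before /t/. /t/ is [+coronal], so /ŋ/ → /n/, giving [t͡ʃintə].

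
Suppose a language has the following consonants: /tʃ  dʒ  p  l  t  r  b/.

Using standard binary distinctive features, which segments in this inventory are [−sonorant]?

The [−sonorant] segments here are /tʃ, dʒ, p, t, b/; the remaining /l, r/ are [+sonorant].

tʃ, dʒ, p, t, b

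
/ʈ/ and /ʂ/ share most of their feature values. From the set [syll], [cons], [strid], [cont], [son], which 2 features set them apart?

/ʈ/ (voiceless retroflex stop) and /ʂ/ (voiceless retroflex fricative) agree on [-syllabic], [+consonantal], [-sonorant]. They differ on [continuant] (/ʈ/ [-], /ʂ/ [+]), [strident] (/ʈ/ [-], /ʂ/ [+]).

[continuant], [strident]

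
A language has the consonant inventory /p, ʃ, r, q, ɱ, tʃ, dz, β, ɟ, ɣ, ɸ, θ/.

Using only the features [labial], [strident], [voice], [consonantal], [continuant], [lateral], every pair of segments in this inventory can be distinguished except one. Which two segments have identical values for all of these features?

ɣ, r

Both /ɣ/ and /r/ are [-labial], [-strident], [+voice], [+consonantal], [+continuant], [-lateral]. Since the list omits [sonorant], [coronal] and [dorsal] — which do distinguish the voiced velar fricative from the alveolar trill — this pair collapses; all other pairs remain distinct.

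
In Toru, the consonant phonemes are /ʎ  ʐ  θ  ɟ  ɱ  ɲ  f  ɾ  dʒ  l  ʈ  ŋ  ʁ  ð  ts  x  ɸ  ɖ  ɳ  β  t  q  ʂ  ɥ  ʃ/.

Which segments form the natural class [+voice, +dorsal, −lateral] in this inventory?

First, the [+voice] segments are /ʎ, ʐ, ɟ, ɱ, ɲ, ɾ, dʒ, l, ŋ, ʁ, ð, ɖ, ɳ, β, ɥ/.
Intersecting with [+dorsal] gives /ʎ, ɟ, ɲ, ŋ, ʁ, ɥ/.
Among these, [−lateral] leaves /ɟ, ɲ, ŋ, ʁ, ɥ/.

ɟ, ɲ, ŋ, ʁ, ɥ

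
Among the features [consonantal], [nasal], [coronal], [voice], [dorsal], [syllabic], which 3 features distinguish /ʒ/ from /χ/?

[voice], [coronal], [dorsal]

/ʒ/ (voiced postalveolar fricative) and /χ/ (voiceless uvular fricative) agree on [+consonantal], [−nasal], [−syllabic]. They differ on [voice] (/ʒ/ [+], /χ/ [−]), [coronal] (/ʒ/ [+], /χ/ [−]), [dorsal] (/ʒ/ [−], /χ/ [+]).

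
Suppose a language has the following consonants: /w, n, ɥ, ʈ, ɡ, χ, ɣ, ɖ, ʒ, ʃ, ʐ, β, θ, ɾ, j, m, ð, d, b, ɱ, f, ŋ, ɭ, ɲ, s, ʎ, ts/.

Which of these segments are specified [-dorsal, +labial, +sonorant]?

Checking each segment against [-dorsal], [+labial], [+sonorant]: /m/ (bilabial nasal), /ɱ/ (labiodental nasal) satisfy every feature; every other segment in the inventory fails at least one.

m, ɱ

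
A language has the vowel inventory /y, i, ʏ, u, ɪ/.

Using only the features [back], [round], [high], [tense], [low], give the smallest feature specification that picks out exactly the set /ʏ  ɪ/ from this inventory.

Every target segment is [−tense] and no other inventory member is, so one feature is enough.

[−tense]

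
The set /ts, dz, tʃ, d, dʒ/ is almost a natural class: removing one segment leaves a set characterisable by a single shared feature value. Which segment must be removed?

The remaining segments after removing /d/ share [+delayed release]; /d/ (voiced alveolar stop) is [−delayed release]. For every other candidate removal, the leftover set fails to share any single feature value that the removed segment lacks.

d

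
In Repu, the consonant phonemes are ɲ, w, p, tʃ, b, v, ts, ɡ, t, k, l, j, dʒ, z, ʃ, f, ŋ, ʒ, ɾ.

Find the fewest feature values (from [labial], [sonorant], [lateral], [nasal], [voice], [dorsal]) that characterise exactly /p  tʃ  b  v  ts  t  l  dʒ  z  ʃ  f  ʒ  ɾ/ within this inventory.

/p, tʃ, b, v, ts, t, l, dʒ, z, ʃ, f, ʒ, ɾ/ are exactly the [−dorsal] segments in the inventory, so a single feature suffices.

[−dorsal]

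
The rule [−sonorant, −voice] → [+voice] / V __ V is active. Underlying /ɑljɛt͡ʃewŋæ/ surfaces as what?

Only /t͡ʃ/ occurs between two vowels (/ɛ/ __ /e/) and matches the structural description. It is a voiceless postalveolar affricate, so [−sonorant, −voice] holds; changing it to [+voice] with all other features held fixed yields /d͡ʒ/ (voiced postalveolar affricate). No other segment meets both the structural description and the environment, so the output is [ɑljɛd͡ʒewŋæ].

[ɑljɛd͡ʒewŋæ]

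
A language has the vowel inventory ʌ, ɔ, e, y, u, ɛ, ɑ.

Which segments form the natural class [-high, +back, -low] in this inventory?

Among the inventory, the [-high] segments are /ʌ, ɔ, e, ɛ, ɑ/.
Of those, [+back] gives /ʌ, ɔ, ɑ/.
Then [-low] leaves /ʌ, ɔ/.

ʌ, ɔ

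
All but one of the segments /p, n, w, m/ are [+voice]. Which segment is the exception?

p

/m, w, n/ are all [+voice]; /p/ (voiceless bilabial stop) is [-voice].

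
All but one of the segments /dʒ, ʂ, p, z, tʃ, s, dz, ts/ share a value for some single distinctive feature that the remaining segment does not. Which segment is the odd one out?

p

/z, ts, ʂ, tʃ, dz, dʒ, s/ are all [+strident], but /p/ (voiceless bilabial stop) is [−strident]. No other single segment can be removed to leave a set sharing one feature value that the removed segment lacks, so /p/ is the odd one out.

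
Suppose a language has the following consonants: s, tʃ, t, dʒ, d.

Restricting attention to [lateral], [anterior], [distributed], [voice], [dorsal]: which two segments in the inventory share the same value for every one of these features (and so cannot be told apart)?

s, t

On the given features, /s/ and /t/ have an identical profile: [-lateral], [+anterior], [-distributed], [-voice], [-dorsal]. No other two segments in the inventory coincide on all 5 features. (They do differ in [continuant] and [strident], which are not among the given features.)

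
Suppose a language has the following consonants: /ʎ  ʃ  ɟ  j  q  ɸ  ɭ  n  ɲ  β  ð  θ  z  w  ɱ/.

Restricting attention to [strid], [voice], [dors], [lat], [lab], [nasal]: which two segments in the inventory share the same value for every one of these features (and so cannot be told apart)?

j, ɟ

On the given features, /j/ and /ɟ/ have an identical profile: [−strident], [+voice], [+dorsal], [−lateral], [−labial], [−nasal]. No other two segments in the inventory coincide on all 6 features. (They do differ in [sonorant] and [continuant], which are not among the given features.)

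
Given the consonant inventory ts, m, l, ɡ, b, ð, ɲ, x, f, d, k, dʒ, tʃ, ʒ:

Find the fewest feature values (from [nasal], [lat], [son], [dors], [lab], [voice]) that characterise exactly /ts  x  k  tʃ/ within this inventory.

Every target segment is [−voice], [−labial]; each remaining inventory member fails at least one of these. Each conjunct is needed — [−labial] alone would also admit /l, ɡ, ð, ɲ, …/; [−voice] alone would also admit /f/ — and no other single listed feature has exactly this extension, so two is the minimum.

[−voice, −lab]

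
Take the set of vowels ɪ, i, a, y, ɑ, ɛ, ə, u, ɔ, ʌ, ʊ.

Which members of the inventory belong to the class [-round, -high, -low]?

Checking each segment against [-round], [-high], [-low]: /ɛ/ (mid front unrounded lax vowel), /ə/ (mid central vowel (schwa)), /ʌ/ (mid back unrounded lax vowel) satisfy every feature; every other segment in the inventory fails at least one.

ɛ, ə, ʌ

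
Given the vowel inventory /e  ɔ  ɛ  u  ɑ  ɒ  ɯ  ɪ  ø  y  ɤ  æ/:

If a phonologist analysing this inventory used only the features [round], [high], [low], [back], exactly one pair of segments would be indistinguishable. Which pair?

On the given features, /e/ and /ɛ/ have an identical profile: [-round], [-high], [-low], [-back]. No other two segments in the inventory coincide on all 4 features. (They do differ in [tense], which is not among the given features.)

e, ɛ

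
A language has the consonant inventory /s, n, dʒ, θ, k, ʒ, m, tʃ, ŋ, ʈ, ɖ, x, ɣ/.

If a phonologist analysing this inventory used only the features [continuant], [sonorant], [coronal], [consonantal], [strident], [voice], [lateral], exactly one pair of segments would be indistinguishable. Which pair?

ŋ, m

Both /ŋ/ and /m/ are [−continuant], [+sonorant], [−coronal], [+consonantal], [−strident], [+voice], [−lateral]. Since the list omits [labial] and [dorsal] — which do distinguish the velar nasal from the bilabial nasal — this pair collapses; all other pairs remain distinct.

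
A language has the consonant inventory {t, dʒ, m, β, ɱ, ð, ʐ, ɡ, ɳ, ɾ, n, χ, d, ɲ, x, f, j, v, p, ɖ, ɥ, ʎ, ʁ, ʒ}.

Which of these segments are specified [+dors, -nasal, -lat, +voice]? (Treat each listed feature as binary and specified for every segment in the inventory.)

First, the [+dorsal] segments are /ɡ, χ, ɲ, x, j, ɥ, ʎ, ʁ/.
Within that set, [-nasal] gives /ɡ, χ, x, j, ɥ, ʎ, ʁ/.
Among these, [-lateral] gives /ɡ, χ, x, j, ɥ, ʁ/.
Then [+voice] leaves /ɡ, j, ɥ, ʁ/.

ɡ, j, ɥ, ʁ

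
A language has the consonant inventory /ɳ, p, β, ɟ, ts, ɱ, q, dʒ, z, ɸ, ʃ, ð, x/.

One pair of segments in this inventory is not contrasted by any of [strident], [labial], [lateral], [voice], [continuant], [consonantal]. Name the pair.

ɟ, ɳ

Both /ɟ/ and /ɳ/ are [-strident], [-labial], [-lateral], [+voice], [-continuant], [+consonantal]. Since the list omits [sonorant], [nasal] and [dorsal] — which do distinguish the voiced palatal stop from the retroflex nasal — this pair collapses; all other pairs remain distinct.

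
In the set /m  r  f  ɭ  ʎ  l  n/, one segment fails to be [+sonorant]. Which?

/m, n, r, ʎ, ɭ, l/ are all [+sonorant]; /f/ (voiceless labiodental fricative) is [−sonorant].

f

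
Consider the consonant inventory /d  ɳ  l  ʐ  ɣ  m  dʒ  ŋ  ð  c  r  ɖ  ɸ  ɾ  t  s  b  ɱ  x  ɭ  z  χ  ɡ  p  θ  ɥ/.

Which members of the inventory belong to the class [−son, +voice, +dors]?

ɣ, ɡ

The [−sonorant] segments are /d, ʐ, ɣ, dʒ, ð, c, ɖ, ɸ, t, s, b, x, z, χ, ɡ, p, θ/.
Among these, [+voice] gives /d, ʐ, ɣ, dʒ, ð, ɖ, b, z, ɡ/.
Then [+dorsal] leaves /ɣ, ɡ/.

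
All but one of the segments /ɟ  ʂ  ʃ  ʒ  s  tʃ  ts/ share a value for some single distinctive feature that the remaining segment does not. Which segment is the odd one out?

[strident] (equivalently [dorsal]) groups all but one: /s, tʃ, ʒ, ʃ, ts, ʂ/ share [+strident] while /ɟ/ (voiced palatal stop) alone is [−strident]. Removing any other segment would not leave a single-feature class that excludes it.

ɟ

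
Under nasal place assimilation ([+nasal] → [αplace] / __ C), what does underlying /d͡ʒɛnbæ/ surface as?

[d͡ʒɛmbæ]

The only nasal preceding a consonant is /n/ before /b/. /b/ is [+labial], so /n/ → /m/, giving [d͡ʒɛmbæ].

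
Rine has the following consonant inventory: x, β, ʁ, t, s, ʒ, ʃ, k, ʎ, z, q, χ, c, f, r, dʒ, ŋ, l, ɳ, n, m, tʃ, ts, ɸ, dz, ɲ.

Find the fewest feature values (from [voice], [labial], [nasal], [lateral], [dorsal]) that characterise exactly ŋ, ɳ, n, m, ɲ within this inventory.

[+nasal]

The target set is precisely the extension of [+nasal] in this inventory.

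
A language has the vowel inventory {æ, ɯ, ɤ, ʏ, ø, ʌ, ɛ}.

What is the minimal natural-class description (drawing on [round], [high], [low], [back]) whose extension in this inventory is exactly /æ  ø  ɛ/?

[−high, −back]

/æ, ø, ɛ/ are all [−high], [−back], and no other segment in the inventory matches both values. Dropping any one of them over-generates: [−back] alone would also admit /ʏ/; [−high] alone would also admit /ɤ, ʌ/. No other single listed feature picks out exactly this set either, so fewer than two features will not do.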